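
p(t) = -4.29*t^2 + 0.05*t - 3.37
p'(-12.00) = 103.01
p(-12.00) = -621.73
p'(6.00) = -51.43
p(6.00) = -157.51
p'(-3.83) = 32.91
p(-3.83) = -66.49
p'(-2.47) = 21.24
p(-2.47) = -29.67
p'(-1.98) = 17.04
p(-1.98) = -20.29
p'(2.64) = -22.60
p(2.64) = -33.14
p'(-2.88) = 24.76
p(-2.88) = -39.10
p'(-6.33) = 54.36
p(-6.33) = -175.58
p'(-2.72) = 23.39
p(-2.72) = -35.25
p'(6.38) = -54.69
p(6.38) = -177.67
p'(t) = 0.05 - 8.58*t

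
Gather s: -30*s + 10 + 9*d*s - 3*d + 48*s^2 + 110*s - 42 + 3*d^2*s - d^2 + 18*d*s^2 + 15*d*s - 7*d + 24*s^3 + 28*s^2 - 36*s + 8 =-d^2 - 10*d + 24*s^3 + s^2*(18*d + 76) + s*(3*d^2 + 24*d + 44) - 24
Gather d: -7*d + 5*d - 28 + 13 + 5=-2*d - 10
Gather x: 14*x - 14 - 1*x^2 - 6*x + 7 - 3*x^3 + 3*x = -3*x^3 - x^2 + 11*x - 7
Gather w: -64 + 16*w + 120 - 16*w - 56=0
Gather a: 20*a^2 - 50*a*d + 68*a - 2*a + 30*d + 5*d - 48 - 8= 20*a^2 + a*(66 - 50*d) + 35*d - 56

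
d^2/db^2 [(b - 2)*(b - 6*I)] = 2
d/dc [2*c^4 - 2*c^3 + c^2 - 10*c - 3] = 8*c^3 - 6*c^2 + 2*c - 10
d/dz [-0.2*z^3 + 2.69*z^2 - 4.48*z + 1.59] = -0.6*z^2 + 5.38*z - 4.48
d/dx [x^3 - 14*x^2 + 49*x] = 3*x^2 - 28*x + 49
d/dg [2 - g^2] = -2*g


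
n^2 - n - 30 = (n - 6)*(n + 5)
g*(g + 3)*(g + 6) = g^3 + 9*g^2 + 18*g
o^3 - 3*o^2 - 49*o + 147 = (o - 7)*(o - 3)*(o + 7)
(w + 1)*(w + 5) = w^2 + 6*w + 5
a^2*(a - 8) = a^3 - 8*a^2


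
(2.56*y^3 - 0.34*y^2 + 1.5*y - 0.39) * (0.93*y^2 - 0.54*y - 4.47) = 2.3808*y^5 - 1.6986*y^4 - 9.8646*y^3 + 0.3471*y^2 - 6.4944*y + 1.7433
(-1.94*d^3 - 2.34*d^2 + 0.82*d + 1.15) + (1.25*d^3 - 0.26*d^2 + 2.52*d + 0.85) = -0.69*d^3 - 2.6*d^2 + 3.34*d + 2.0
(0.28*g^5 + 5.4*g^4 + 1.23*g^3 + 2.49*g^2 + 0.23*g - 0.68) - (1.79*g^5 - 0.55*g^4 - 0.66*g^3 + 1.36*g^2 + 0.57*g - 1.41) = -1.51*g^5 + 5.95*g^4 + 1.89*g^3 + 1.13*g^2 - 0.34*g + 0.73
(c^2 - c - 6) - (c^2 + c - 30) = 24 - 2*c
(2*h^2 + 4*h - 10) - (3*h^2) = -h^2 + 4*h - 10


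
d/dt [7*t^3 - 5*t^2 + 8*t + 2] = 21*t^2 - 10*t + 8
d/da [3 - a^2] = -2*a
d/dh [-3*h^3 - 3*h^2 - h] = -9*h^2 - 6*h - 1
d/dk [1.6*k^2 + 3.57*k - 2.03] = 3.2*k + 3.57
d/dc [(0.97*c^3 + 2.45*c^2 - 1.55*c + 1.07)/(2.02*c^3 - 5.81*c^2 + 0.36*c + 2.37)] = (-10.5847*c^4 + 6.9604*c^3 - 7.711*c^2 + 24.0464*c - 4.0587)/(4.0804*c^6 - 23.4724*c^5 + 35.2105*c^4 + 5.3916*c^3 - 27.4098*c^2 + 1.7064*c + 5.6169)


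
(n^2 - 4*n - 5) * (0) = 0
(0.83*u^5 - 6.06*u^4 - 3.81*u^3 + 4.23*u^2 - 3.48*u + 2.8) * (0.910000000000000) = 0.7553*u^5 - 5.5146*u^4 - 3.4671*u^3 + 3.8493*u^2 - 3.1668*u + 2.548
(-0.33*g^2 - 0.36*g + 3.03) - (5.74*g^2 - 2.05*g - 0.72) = -6.07*g^2 + 1.69*g + 3.75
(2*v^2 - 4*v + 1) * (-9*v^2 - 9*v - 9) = -18*v^4 + 18*v^3 + 9*v^2 + 27*v - 9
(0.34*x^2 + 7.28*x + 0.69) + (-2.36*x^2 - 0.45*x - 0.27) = -2.02*x^2 + 6.83*x + 0.42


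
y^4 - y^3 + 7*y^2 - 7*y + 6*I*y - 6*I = (y - 1)*(y - 3*I)*(y + I)*(y + 2*I)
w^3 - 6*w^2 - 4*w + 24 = (w - 6)*(w - 2)*(w + 2)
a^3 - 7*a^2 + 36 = (a - 6)*(a - 3)*(a + 2)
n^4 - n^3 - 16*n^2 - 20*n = n*(n - 5)*(n + 2)^2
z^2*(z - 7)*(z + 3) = z^4 - 4*z^3 - 21*z^2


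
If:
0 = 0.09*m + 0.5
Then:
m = -5.56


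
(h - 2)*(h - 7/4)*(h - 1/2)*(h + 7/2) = h^4 - 3*h^3/4 - 19*h^2/2 + 273*h/16 - 49/8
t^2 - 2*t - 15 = (t - 5)*(t + 3)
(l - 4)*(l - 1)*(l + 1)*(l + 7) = l^4 + 3*l^3 - 29*l^2 - 3*l + 28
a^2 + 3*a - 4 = (a - 1)*(a + 4)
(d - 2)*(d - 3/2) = d^2 - 7*d/2 + 3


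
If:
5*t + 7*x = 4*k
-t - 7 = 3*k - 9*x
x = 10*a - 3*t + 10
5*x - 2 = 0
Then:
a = -621/475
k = -71/95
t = -22/19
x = 2/5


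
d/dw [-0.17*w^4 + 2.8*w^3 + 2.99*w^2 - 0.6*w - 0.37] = -0.68*w^3 + 8.4*w^2 + 5.98*w - 0.6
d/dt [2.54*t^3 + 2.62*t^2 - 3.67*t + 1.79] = 7.62*t^2 + 5.24*t - 3.67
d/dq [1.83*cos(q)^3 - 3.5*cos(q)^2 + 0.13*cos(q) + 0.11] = (-5.49*cos(q)^2 + 7.0*cos(q) - 0.13)*sin(q)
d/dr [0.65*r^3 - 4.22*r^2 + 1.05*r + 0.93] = 1.95*r^2 - 8.44*r + 1.05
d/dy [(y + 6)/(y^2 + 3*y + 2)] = (y^2 + 3*y - (y + 6)*(2*y + 3) + 2)/(y^2 + 3*y + 2)^2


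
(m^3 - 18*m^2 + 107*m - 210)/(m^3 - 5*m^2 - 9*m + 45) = (m^2 - 13*m + 42)/(m^2 - 9)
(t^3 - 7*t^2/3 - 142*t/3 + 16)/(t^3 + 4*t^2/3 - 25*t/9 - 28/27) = 9*(3*t^3 - 7*t^2 - 142*t + 48)/(27*t^3 + 36*t^2 - 75*t - 28)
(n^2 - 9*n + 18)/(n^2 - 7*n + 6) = (n - 3)/(n - 1)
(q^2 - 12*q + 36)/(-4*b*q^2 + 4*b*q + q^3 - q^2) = (-q^2 + 12*q - 36)/(q*(4*b*q - 4*b - q^2 + q))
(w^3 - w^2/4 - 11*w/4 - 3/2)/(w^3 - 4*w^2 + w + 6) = (w + 3/4)/(w - 3)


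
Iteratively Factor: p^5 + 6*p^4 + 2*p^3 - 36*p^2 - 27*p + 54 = (p - 1)*(p^4 + 7*p^3 + 9*p^2 - 27*p - 54) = (p - 2)*(p - 1)*(p^3 + 9*p^2 + 27*p + 27) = (p - 2)*(p - 1)*(p + 3)*(p^2 + 6*p + 9) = (p - 2)*(p - 1)*(p + 3)^2*(p + 3)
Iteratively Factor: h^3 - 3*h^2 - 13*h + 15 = (h + 3)*(h^2 - 6*h + 5) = (h - 5)*(h + 3)*(h - 1)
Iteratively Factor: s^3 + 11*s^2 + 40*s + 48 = (s + 4)*(s^2 + 7*s + 12) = (s + 3)*(s + 4)*(s + 4)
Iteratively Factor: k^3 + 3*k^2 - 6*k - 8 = (k + 4)*(k^2 - k - 2) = (k + 1)*(k + 4)*(k - 2)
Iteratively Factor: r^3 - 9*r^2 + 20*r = (r - 5)*(r^2 - 4*r) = (r - 5)*(r - 4)*(r)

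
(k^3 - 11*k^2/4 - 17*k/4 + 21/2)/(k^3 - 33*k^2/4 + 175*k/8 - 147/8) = 2*(k + 2)/(2*k - 7)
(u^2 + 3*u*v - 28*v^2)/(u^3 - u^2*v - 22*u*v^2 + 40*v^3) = (u + 7*v)/(u^2 + 3*u*v - 10*v^2)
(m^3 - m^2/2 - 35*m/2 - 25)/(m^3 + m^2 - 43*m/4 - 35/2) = 2*(m - 5)/(2*m - 7)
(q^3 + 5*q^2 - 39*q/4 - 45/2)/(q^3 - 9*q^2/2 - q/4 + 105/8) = 2*(q + 6)/(2*q - 7)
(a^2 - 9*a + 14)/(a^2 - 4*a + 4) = (a - 7)/(a - 2)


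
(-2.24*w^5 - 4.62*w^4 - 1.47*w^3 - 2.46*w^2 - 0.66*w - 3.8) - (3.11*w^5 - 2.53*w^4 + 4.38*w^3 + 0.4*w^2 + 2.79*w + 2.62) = -5.35*w^5 - 2.09*w^4 - 5.85*w^3 - 2.86*w^2 - 3.45*w - 6.42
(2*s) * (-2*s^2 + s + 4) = -4*s^3 + 2*s^2 + 8*s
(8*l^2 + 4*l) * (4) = 32*l^2 + 16*l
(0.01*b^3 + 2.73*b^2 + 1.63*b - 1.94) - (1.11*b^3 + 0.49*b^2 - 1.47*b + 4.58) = -1.1*b^3 + 2.24*b^2 + 3.1*b - 6.52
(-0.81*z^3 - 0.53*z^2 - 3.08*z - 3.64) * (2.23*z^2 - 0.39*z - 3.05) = -1.8063*z^5 - 0.866*z^4 - 4.1912*z^3 - 5.2995*z^2 + 10.8136*z + 11.102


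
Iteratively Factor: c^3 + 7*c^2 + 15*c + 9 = (c + 1)*(c^2 + 6*c + 9) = (c + 1)*(c + 3)*(c + 3)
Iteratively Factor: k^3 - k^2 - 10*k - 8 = (k - 4)*(k^2 + 3*k + 2) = (k - 4)*(k + 1)*(k + 2)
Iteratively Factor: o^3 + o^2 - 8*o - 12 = (o + 2)*(o^2 - o - 6) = (o - 3)*(o + 2)*(o + 2)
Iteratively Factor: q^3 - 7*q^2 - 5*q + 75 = (q + 3)*(q^2 - 10*q + 25) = (q - 5)*(q + 3)*(q - 5)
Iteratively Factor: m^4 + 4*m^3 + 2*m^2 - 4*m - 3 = (m + 1)*(m^3 + 3*m^2 - m - 3) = (m + 1)^2*(m^2 + 2*m - 3) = (m - 1)*(m + 1)^2*(m + 3)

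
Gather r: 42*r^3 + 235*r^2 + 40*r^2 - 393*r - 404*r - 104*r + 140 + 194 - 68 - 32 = 42*r^3 + 275*r^2 - 901*r + 234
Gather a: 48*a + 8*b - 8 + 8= 48*a + 8*b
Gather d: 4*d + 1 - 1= 4*d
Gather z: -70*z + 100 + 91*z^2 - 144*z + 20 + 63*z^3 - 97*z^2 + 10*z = 63*z^3 - 6*z^2 - 204*z + 120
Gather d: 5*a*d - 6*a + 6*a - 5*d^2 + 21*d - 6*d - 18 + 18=-5*d^2 + d*(5*a + 15)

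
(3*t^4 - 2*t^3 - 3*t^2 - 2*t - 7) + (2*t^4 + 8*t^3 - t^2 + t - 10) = 5*t^4 + 6*t^3 - 4*t^2 - t - 17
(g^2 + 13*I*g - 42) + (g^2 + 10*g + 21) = 2*g^2 + 10*g + 13*I*g - 21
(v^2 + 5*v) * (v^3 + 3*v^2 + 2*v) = v^5 + 8*v^4 + 17*v^3 + 10*v^2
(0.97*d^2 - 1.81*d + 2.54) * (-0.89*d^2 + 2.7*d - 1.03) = -0.8633*d^4 + 4.2299*d^3 - 8.1467*d^2 + 8.7223*d - 2.6162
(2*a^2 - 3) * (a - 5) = 2*a^3 - 10*a^2 - 3*a + 15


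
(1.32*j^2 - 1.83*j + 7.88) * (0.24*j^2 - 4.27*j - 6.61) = 0.3168*j^4 - 6.0756*j^3 + 0.980099999999998*j^2 - 21.5513*j - 52.0868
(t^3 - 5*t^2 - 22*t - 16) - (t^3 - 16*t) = -5*t^2 - 6*t - 16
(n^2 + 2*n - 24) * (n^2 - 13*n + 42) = n^4 - 11*n^3 - 8*n^2 + 396*n - 1008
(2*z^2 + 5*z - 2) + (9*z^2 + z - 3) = 11*z^2 + 6*z - 5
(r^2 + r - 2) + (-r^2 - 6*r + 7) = 5 - 5*r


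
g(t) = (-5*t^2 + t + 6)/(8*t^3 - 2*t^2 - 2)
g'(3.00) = 0.04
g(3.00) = -0.18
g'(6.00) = 0.02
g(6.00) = -0.10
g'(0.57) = -15.97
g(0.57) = -4.23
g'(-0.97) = -1.03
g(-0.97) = -0.03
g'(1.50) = -0.25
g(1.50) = -0.18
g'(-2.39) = 0.04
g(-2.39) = 0.20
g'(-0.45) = -4.83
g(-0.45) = -1.45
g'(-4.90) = 0.02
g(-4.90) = 0.12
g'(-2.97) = 0.04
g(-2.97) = 0.18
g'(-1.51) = -0.11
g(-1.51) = 0.20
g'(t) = (1 - 10*t)/(8*t^3 - 2*t^2 - 2) + (-24*t^2 + 4*t)*(-5*t^2 + t + 6)/(8*t^3 - 2*t^2 - 2)^2 = (-t*(6*t - 1)*(-5*t^2 + t + 6) + (10*t - 1)*(-4*t^3 + t^2 + 1)/2)/(-4*t^3 + t^2 + 1)^2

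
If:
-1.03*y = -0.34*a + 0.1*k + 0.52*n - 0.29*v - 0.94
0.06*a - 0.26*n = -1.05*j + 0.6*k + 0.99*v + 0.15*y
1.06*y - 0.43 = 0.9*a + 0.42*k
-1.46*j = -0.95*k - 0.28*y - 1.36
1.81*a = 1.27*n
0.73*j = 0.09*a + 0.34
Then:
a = 0.88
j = 0.57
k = -0.80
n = 1.26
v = 0.69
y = 0.84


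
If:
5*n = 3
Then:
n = 3/5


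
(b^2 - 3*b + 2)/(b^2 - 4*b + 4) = (b - 1)/(b - 2)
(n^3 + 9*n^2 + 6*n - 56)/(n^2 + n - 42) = (n^2 + 2*n - 8)/(n - 6)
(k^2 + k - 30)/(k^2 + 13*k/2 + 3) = 2*(k - 5)/(2*k + 1)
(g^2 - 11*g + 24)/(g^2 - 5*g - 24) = (g - 3)/(g + 3)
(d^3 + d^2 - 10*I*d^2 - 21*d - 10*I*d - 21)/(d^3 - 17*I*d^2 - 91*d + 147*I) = (d + 1)/(d - 7*I)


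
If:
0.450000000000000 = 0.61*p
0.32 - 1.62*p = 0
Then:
No Solution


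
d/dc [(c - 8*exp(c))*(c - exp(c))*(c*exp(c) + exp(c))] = ((1 - exp(c))*(c + 1)*(c - 8*exp(c)) - (c + 1)*(c - exp(c))*(8*exp(c) - 1) + (c + 2)*(c - 8*exp(c))*(c - exp(c)))*exp(c)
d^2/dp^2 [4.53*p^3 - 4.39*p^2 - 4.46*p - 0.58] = 27.18*p - 8.78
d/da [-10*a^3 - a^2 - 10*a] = -30*a^2 - 2*a - 10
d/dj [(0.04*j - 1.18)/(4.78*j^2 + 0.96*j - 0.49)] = (-0.1912*j^2 + 11.2808*j + 1.1132)/(22.8484*j^4 + 9.1776*j^3 - 3.7628*j^2 - 0.9408*j + 0.2401)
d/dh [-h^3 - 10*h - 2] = -3*h^2 - 10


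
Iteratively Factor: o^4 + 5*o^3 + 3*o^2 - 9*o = (o + 3)*(o^3 + 2*o^2 - 3*o) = (o + 3)^2*(o^2 - o) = o*(o + 3)^2*(o - 1)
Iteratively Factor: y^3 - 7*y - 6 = (y + 1)*(y^2 - y - 6) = (y - 3)*(y + 1)*(y + 2)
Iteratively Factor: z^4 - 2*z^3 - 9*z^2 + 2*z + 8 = (z - 4)*(z^3 + 2*z^2 - z - 2) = (z - 4)*(z + 2)*(z^2 - 1) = (z - 4)*(z + 1)*(z + 2)*(z - 1)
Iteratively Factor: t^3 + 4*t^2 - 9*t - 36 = (t + 4)*(t^2 - 9) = (t - 3)*(t + 4)*(t + 3)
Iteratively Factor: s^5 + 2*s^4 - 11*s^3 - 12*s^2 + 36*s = (s - 2)*(s^4 + 4*s^3 - 3*s^2 - 18*s) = (s - 2)*(s + 3)*(s^3 + s^2 - 6*s) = (s - 2)^2*(s + 3)*(s^2 + 3*s) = (s - 2)^2*(s + 3)^2*(s)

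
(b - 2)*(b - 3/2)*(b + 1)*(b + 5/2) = b^4 - 27*b^2/4 + 7*b/4 + 15/2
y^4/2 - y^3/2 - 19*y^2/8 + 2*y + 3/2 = (y/2 + 1/4)*(y - 2)*(y - 3/2)*(y + 2)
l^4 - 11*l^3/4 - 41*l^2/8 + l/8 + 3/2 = (l - 4)*(l - 1/2)*(l + 3/4)*(l + 1)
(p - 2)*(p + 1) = p^2 - p - 2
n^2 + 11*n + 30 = (n + 5)*(n + 6)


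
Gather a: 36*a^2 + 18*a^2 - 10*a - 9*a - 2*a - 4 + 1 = 54*a^2 - 21*a - 3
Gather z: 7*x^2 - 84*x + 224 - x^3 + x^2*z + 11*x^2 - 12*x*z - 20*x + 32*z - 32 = -x^3 + 18*x^2 - 104*x + z*(x^2 - 12*x + 32) + 192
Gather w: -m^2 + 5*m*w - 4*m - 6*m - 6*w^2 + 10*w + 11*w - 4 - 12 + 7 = -m^2 - 10*m - 6*w^2 + w*(5*m + 21) - 9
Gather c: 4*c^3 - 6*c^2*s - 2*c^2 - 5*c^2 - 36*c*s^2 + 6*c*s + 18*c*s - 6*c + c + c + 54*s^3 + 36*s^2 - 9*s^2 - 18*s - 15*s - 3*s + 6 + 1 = 4*c^3 + c^2*(-6*s - 7) + c*(-36*s^2 + 24*s - 4) + 54*s^3 + 27*s^2 - 36*s + 7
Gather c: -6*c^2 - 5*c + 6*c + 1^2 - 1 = -6*c^2 + c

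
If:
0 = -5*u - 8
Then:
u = -8/5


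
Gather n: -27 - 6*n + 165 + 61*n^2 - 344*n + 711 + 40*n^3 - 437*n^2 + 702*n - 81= 40*n^3 - 376*n^2 + 352*n + 768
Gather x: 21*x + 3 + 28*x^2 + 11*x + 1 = 28*x^2 + 32*x + 4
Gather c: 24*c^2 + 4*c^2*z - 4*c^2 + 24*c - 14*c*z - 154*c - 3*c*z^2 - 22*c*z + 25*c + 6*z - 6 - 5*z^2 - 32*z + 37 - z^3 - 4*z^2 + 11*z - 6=c^2*(4*z + 20) + c*(-3*z^2 - 36*z - 105) - z^3 - 9*z^2 - 15*z + 25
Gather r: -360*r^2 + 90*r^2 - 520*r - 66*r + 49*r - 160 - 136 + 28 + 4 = -270*r^2 - 537*r - 264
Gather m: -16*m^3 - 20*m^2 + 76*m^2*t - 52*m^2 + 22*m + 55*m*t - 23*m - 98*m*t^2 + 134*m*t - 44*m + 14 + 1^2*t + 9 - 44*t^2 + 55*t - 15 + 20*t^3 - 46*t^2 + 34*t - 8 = -16*m^3 + m^2*(76*t - 72) + m*(-98*t^2 + 189*t - 45) + 20*t^3 - 90*t^2 + 90*t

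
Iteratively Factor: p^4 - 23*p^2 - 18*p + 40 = (p - 1)*(p^3 + p^2 - 22*p - 40) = (p - 5)*(p - 1)*(p^2 + 6*p + 8) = (p - 5)*(p - 1)*(p + 2)*(p + 4)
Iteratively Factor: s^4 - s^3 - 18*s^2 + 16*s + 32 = (s - 2)*(s^3 + s^2 - 16*s - 16) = (s - 4)*(s - 2)*(s^2 + 5*s + 4) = (s - 4)*(s - 2)*(s + 1)*(s + 4)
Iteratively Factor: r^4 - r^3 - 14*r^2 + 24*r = (r - 2)*(r^3 + r^2 - 12*r) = (r - 3)*(r - 2)*(r^2 + 4*r) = (r - 3)*(r - 2)*(r + 4)*(r)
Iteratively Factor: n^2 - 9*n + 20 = (n - 4)*(n - 5)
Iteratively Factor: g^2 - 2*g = (g)*(g - 2)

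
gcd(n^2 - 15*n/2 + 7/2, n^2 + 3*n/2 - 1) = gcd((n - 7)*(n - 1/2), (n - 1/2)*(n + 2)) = n - 1/2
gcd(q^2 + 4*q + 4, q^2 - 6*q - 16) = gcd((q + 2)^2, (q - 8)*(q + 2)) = q + 2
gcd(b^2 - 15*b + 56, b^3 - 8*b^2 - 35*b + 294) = b - 7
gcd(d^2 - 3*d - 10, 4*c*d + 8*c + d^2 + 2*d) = d + 2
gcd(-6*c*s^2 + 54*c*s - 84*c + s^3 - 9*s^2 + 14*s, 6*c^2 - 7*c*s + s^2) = -6*c + s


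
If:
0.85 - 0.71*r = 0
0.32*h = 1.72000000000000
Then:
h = 5.38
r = 1.20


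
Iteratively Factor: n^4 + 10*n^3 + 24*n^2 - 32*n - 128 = (n + 4)*(n^3 + 6*n^2 - 32) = (n - 2)*(n + 4)*(n^2 + 8*n + 16) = (n - 2)*(n + 4)^2*(n + 4)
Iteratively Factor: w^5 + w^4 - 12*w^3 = (w)*(w^4 + w^3 - 12*w^2) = w^2*(w^3 + w^2 - 12*w) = w^2*(w + 4)*(w^2 - 3*w) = w^3*(w + 4)*(w - 3)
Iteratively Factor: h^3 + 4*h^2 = (h)*(h^2 + 4*h) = h^2*(h + 4)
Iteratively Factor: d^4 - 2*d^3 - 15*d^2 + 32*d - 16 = (d + 4)*(d^3 - 6*d^2 + 9*d - 4) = (d - 4)*(d + 4)*(d^2 - 2*d + 1) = (d - 4)*(d - 1)*(d + 4)*(d - 1)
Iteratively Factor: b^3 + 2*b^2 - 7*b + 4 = (b + 4)*(b^2 - 2*b + 1) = (b - 1)*(b + 4)*(b - 1)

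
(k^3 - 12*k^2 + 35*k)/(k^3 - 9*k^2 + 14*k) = (k - 5)/(k - 2)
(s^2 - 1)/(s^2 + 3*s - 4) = (s + 1)/(s + 4)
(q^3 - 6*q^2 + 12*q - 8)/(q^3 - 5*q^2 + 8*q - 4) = (q - 2)/(q - 1)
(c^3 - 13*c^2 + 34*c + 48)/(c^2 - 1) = (c^2 - 14*c + 48)/(c - 1)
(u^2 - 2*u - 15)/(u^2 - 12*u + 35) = (u + 3)/(u - 7)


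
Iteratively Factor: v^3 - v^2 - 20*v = (v)*(v^2 - v - 20) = v*(v + 4)*(v - 5)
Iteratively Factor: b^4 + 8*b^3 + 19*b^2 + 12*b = (b + 3)*(b^3 + 5*b^2 + 4*b) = (b + 3)*(b + 4)*(b^2 + b) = (b + 1)*(b + 3)*(b + 4)*(b)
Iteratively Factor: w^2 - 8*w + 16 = (w - 4)*(w - 4)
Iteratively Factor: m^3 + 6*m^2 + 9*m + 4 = (m + 4)*(m^2 + 2*m + 1) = (m + 1)*(m + 4)*(m + 1)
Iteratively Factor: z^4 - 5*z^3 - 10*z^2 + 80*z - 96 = (z - 2)*(z^3 - 3*z^2 - 16*z + 48) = (z - 3)*(z - 2)*(z^2 - 16) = (z - 3)*(z - 2)*(z + 4)*(z - 4)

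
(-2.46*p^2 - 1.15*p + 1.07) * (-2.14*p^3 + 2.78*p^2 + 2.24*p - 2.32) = 5.2644*p^5 - 4.3778*p^4 - 10.9972*p^3 + 6.1058*p^2 + 5.0648*p - 2.4824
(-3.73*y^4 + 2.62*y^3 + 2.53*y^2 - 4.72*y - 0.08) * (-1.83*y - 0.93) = 6.8259*y^5 - 1.3257*y^4 - 7.0665*y^3 + 6.2847*y^2 + 4.536*y + 0.0744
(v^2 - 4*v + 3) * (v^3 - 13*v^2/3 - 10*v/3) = v^5 - 25*v^4/3 + 17*v^3 + v^2/3 - 10*v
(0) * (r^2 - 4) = 0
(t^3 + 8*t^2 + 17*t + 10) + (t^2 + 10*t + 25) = t^3 + 9*t^2 + 27*t + 35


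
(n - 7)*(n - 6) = n^2 - 13*n + 42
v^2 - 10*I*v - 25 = (v - 5*I)^2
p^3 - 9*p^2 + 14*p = p*(p - 7)*(p - 2)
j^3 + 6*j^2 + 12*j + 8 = (j + 2)^3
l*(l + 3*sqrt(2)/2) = l^2 + 3*sqrt(2)*l/2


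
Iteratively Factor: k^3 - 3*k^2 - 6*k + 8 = (k + 2)*(k^2 - 5*k + 4) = (k - 1)*(k + 2)*(k - 4)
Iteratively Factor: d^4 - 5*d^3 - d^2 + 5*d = (d - 1)*(d^3 - 4*d^2 - 5*d) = (d - 1)*(d + 1)*(d^2 - 5*d) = d*(d - 1)*(d + 1)*(d - 5)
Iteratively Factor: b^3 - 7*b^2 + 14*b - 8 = (b - 2)*(b^2 - 5*b + 4) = (b - 2)*(b - 1)*(b - 4)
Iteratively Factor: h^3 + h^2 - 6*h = (h + 3)*(h^2 - 2*h) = (h - 2)*(h + 3)*(h)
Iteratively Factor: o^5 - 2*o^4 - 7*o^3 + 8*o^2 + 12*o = (o - 2)*(o^4 - 7*o^2 - 6*o) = (o - 2)*(o + 2)*(o^3 - 2*o^2 - 3*o) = (o - 2)*(o + 1)*(o + 2)*(o^2 - 3*o) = o*(o - 2)*(o + 1)*(o + 2)*(o - 3)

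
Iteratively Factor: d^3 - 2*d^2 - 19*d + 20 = (d + 4)*(d^2 - 6*d + 5) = (d - 1)*(d + 4)*(d - 5)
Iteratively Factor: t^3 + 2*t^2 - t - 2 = (t - 1)*(t^2 + 3*t + 2) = (t - 1)*(t + 2)*(t + 1)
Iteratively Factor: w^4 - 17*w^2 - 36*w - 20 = (w + 2)*(w^3 - 2*w^2 - 13*w - 10) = (w + 1)*(w + 2)*(w^2 - 3*w - 10) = (w - 5)*(w + 1)*(w + 2)*(w + 2)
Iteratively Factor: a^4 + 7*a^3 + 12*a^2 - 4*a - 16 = (a + 2)*(a^3 + 5*a^2 + 2*a - 8) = (a + 2)*(a + 4)*(a^2 + a - 2) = (a + 2)^2*(a + 4)*(a - 1)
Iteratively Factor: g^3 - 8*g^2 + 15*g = (g)*(g^2 - 8*g + 15) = g*(g - 3)*(g - 5)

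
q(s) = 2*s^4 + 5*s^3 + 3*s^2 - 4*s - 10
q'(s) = 8*s^3 + 15*s^2 + 6*s - 4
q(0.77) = -8.32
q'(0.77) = 13.17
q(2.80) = 235.01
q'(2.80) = 306.02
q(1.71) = 34.03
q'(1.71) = 90.12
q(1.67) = 30.53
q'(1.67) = 85.11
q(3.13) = 352.15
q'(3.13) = 407.05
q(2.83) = 244.32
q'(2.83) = 314.43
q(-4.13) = 287.34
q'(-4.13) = -336.49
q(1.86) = 49.05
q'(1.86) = 110.53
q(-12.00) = 33302.00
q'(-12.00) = -11740.00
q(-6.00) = 1634.00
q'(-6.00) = -1228.00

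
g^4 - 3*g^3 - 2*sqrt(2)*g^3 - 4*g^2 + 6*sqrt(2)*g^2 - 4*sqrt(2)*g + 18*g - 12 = (g - 2)*(g - 1)*(g - 3*sqrt(2))*(g + sqrt(2))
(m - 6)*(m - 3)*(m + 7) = m^3 - 2*m^2 - 45*m + 126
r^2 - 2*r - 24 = (r - 6)*(r + 4)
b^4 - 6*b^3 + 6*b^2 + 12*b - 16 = (b - 4)*(b - 2)*(b - sqrt(2))*(b + sqrt(2))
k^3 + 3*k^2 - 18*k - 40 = (k - 4)*(k + 2)*(k + 5)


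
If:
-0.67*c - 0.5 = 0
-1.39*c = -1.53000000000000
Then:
No Solution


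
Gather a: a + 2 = a + 2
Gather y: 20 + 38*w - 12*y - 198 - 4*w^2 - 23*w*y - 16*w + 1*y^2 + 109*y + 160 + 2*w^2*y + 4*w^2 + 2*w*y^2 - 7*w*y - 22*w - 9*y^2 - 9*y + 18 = y^2*(2*w - 8) + y*(2*w^2 - 30*w + 88)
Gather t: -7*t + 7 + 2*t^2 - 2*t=2*t^2 - 9*t + 7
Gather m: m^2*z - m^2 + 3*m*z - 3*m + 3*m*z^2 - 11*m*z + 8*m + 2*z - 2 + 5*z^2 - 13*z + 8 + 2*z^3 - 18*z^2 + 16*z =m^2*(z - 1) + m*(3*z^2 - 8*z + 5) + 2*z^3 - 13*z^2 + 5*z + 6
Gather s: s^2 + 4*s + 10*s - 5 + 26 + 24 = s^2 + 14*s + 45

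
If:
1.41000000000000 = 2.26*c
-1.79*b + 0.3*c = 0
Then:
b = 0.10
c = 0.62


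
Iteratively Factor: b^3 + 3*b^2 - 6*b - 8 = (b + 4)*(b^2 - b - 2) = (b - 2)*(b + 4)*(b + 1)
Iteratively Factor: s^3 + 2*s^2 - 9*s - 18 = (s - 3)*(s^2 + 5*s + 6) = (s - 3)*(s + 3)*(s + 2)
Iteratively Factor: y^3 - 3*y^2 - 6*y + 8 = (y - 1)*(y^2 - 2*y - 8) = (y - 4)*(y - 1)*(y + 2)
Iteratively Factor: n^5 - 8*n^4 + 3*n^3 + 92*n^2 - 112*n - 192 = (n - 4)*(n^4 - 4*n^3 - 13*n^2 + 40*n + 48) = (n - 4)*(n + 3)*(n^3 - 7*n^2 + 8*n + 16) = (n - 4)^2*(n + 3)*(n^2 - 3*n - 4) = (n - 4)^2*(n + 1)*(n + 3)*(n - 4)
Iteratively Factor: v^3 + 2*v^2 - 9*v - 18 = (v + 2)*(v^2 - 9) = (v + 2)*(v + 3)*(v - 3)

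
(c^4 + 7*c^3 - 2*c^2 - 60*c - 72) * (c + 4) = c^5 + 11*c^4 + 26*c^3 - 68*c^2 - 312*c - 288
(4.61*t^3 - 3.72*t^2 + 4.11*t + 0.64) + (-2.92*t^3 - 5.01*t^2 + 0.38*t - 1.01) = 1.69*t^3 - 8.73*t^2 + 4.49*t - 0.37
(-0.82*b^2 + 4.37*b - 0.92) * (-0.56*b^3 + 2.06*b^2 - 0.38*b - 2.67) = 0.4592*b^5 - 4.1364*b^4 + 9.829*b^3 - 1.3664*b^2 - 11.3183*b + 2.4564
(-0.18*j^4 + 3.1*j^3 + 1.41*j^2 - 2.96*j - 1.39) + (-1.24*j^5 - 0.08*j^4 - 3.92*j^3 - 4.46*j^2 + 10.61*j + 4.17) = -1.24*j^5 - 0.26*j^4 - 0.82*j^3 - 3.05*j^2 + 7.65*j + 2.78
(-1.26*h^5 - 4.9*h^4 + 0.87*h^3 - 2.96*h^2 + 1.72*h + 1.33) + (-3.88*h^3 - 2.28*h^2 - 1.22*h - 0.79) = -1.26*h^5 - 4.9*h^4 - 3.01*h^3 - 5.24*h^2 + 0.5*h + 0.54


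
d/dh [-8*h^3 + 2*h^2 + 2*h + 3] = -24*h^2 + 4*h + 2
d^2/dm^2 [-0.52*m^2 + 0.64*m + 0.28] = -1.04000000000000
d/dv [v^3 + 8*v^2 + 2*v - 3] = 3*v^2 + 16*v + 2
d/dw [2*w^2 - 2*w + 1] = 4*w - 2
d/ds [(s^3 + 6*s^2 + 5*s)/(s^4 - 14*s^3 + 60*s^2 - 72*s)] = (-s^3 - 18*s^2 + 21*s + 122)/(s^5 - 22*s^4 + 184*s^3 - 720*s^2 + 1296*s - 864)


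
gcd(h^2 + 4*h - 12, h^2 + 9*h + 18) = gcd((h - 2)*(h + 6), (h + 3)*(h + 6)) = h + 6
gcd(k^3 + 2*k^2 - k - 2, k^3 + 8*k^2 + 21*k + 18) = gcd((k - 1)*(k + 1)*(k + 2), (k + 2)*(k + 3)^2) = k + 2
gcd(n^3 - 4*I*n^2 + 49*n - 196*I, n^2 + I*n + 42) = n + 7*I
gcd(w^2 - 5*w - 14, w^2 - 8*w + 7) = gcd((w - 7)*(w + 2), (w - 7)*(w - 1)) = w - 7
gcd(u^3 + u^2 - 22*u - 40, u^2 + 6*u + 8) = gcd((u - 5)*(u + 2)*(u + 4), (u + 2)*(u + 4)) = u^2 + 6*u + 8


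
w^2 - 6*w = w*(w - 6)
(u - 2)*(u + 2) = u^2 - 4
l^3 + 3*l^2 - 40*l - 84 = (l - 6)*(l + 2)*(l + 7)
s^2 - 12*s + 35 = (s - 7)*(s - 5)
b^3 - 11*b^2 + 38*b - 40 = (b - 5)*(b - 4)*(b - 2)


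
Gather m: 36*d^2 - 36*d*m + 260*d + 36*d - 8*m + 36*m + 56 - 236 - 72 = 36*d^2 + 296*d + m*(28 - 36*d) - 252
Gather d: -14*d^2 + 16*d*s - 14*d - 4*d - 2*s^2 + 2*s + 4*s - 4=-14*d^2 + d*(16*s - 18) - 2*s^2 + 6*s - 4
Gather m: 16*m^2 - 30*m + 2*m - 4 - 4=16*m^2 - 28*m - 8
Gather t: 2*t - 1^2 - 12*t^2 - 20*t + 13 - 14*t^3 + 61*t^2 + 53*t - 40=-14*t^3 + 49*t^2 + 35*t - 28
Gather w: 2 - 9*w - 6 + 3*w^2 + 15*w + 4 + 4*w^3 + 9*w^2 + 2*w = 4*w^3 + 12*w^2 + 8*w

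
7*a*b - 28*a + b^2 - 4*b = (7*a + b)*(b - 4)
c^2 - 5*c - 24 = (c - 8)*(c + 3)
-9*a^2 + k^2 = (-3*a + k)*(3*a + k)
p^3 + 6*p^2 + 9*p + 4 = (p + 1)^2*(p + 4)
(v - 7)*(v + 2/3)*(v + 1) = v^3 - 16*v^2/3 - 11*v - 14/3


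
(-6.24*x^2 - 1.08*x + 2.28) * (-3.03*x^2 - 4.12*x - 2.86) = 18.9072*x^4 + 28.9812*x^3 + 15.3876*x^2 - 6.3048*x - 6.5208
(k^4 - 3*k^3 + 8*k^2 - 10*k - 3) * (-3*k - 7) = -3*k^5 + 2*k^4 - 3*k^3 - 26*k^2 + 79*k + 21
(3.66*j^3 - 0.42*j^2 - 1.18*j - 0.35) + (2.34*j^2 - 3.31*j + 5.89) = 3.66*j^3 + 1.92*j^2 - 4.49*j + 5.54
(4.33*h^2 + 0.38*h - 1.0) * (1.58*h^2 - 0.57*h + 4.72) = 6.8414*h^4 - 1.8677*h^3 + 18.641*h^2 + 2.3636*h - 4.72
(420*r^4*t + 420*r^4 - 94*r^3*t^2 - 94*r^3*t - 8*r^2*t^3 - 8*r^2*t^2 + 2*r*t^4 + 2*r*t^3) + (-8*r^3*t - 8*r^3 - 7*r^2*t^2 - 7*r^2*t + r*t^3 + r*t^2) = 420*r^4*t + 420*r^4 - 94*r^3*t^2 - 102*r^3*t - 8*r^3 - 8*r^2*t^3 - 15*r^2*t^2 - 7*r^2*t + 2*r*t^4 + 3*r*t^3 + r*t^2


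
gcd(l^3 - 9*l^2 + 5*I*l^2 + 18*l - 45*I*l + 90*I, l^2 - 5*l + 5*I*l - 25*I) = l + 5*I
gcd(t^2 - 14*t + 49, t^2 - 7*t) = t - 7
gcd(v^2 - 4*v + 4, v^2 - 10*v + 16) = v - 2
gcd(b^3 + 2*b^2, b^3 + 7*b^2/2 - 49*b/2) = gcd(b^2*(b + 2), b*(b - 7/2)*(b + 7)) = b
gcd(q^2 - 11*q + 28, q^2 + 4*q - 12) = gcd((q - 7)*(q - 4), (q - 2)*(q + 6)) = 1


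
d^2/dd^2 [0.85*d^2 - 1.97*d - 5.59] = 1.70000000000000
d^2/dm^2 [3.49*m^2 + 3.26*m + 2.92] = 6.98000000000000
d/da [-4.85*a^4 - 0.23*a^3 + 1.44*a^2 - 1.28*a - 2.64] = -19.4*a^3 - 0.69*a^2 + 2.88*a - 1.28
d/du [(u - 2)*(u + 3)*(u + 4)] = 3*u^2 + 10*u - 2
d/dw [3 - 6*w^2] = -12*w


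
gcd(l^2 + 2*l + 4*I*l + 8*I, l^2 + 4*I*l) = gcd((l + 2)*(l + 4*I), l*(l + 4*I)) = l + 4*I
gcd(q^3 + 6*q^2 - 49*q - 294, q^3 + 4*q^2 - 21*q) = q + 7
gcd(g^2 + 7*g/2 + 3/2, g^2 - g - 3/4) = g + 1/2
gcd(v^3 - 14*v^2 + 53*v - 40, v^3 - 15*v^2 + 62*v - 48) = v^2 - 9*v + 8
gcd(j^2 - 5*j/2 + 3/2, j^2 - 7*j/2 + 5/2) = j - 1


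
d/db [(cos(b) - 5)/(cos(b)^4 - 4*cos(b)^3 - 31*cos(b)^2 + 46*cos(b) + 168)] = (3*sin(b)^4 - 35*sin(b)^2 + 289*cos(b) - 7*cos(3*b) - 366)*sin(b)/((cos(b) - 7)^2*(cos(b) - 3)^2*(cos(b) + 2)^2*(cos(b) + 4)^2)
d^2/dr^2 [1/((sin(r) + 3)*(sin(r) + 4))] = (-4*sin(r)^4 - 21*sin(r)^3 + 5*sin(r)^2 + 126*sin(r) + 74)/((sin(r) + 3)^3*(sin(r) + 4)^3)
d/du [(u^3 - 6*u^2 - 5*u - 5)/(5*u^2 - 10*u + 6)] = (5*u^4 - 20*u^3 + 103*u^2 - 22*u - 80)/(25*u^4 - 100*u^3 + 160*u^2 - 120*u + 36)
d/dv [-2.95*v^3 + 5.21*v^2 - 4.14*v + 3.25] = -8.85*v^2 + 10.42*v - 4.14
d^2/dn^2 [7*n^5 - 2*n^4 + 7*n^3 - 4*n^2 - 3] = 140*n^3 - 24*n^2 + 42*n - 8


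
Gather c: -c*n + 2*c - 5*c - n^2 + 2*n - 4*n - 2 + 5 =c*(-n - 3) - n^2 - 2*n + 3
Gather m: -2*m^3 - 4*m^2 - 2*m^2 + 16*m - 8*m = -2*m^3 - 6*m^2 + 8*m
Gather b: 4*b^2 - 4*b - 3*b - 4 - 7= 4*b^2 - 7*b - 11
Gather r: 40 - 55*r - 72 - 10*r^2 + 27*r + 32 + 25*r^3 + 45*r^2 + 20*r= 25*r^3 + 35*r^2 - 8*r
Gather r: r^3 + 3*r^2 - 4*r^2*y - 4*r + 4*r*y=r^3 + r^2*(3 - 4*y) + r*(4*y - 4)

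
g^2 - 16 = (g - 4)*(g + 4)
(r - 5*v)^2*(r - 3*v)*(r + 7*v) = r^4 - 6*r^3*v - 36*r^2*v^2 + 310*r*v^3 - 525*v^4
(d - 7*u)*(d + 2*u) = d^2 - 5*d*u - 14*u^2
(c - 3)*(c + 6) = c^2 + 3*c - 18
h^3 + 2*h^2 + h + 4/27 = (h + 1/3)^2*(h + 4/3)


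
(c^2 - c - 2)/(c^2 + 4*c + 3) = (c - 2)/(c + 3)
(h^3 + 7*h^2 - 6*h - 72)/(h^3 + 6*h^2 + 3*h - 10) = (h^3 + 7*h^2 - 6*h - 72)/(h^3 + 6*h^2 + 3*h - 10)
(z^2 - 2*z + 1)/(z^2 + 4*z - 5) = (z - 1)/(z + 5)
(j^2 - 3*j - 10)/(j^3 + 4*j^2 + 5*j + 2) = (j - 5)/(j^2 + 2*j + 1)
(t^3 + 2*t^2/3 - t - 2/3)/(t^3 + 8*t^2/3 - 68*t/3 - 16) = (t^2 - 1)/(t^2 + 2*t - 24)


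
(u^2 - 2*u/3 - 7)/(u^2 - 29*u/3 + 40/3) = (3*u^2 - 2*u - 21)/(3*u^2 - 29*u + 40)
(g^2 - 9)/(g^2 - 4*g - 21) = (g - 3)/(g - 7)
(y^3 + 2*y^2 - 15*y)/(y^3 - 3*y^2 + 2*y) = (y^2 + 2*y - 15)/(y^2 - 3*y + 2)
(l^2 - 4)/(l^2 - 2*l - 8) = (l - 2)/(l - 4)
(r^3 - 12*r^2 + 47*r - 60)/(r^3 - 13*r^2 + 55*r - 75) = (r - 4)/(r - 5)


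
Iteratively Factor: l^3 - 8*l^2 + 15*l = (l)*(l^2 - 8*l + 15) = l*(l - 5)*(l - 3)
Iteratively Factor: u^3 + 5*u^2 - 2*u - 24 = (u - 2)*(u^2 + 7*u + 12) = (u - 2)*(u + 3)*(u + 4)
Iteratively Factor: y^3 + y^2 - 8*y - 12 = (y + 2)*(y^2 - y - 6) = (y + 2)^2*(y - 3)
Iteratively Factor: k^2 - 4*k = (k)*(k - 4)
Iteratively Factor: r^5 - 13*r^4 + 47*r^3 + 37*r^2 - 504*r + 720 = (r - 5)*(r^4 - 8*r^3 + 7*r^2 + 72*r - 144) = (r - 5)*(r + 3)*(r^3 - 11*r^2 + 40*r - 48) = (r - 5)*(r - 3)*(r + 3)*(r^2 - 8*r + 16) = (r - 5)*(r - 4)*(r - 3)*(r + 3)*(r - 4)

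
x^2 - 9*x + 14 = (x - 7)*(x - 2)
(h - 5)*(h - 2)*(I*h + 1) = I*h^3 + h^2 - 7*I*h^2 - 7*h + 10*I*h + 10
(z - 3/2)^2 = z^2 - 3*z + 9/4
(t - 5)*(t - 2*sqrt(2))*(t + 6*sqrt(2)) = t^3 - 5*t^2 + 4*sqrt(2)*t^2 - 20*sqrt(2)*t - 24*t + 120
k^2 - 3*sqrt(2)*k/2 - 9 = (k - 3*sqrt(2))*(k + 3*sqrt(2)/2)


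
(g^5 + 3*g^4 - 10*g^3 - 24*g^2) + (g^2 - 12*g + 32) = g^5 + 3*g^4 - 10*g^3 - 23*g^2 - 12*g + 32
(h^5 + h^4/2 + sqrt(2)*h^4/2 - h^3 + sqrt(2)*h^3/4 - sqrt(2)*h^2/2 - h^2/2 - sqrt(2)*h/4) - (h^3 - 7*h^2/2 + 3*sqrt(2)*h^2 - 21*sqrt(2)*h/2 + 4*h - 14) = h^5 + h^4/2 + sqrt(2)*h^4/2 - 2*h^3 + sqrt(2)*h^3/4 - 7*sqrt(2)*h^2/2 + 3*h^2 - 4*h + 41*sqrt(2)*h/4 + 14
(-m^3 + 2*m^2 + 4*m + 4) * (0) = 0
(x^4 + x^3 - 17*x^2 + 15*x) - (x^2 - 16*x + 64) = x^4 + x^3 - 18*x^2 + 31*x - 64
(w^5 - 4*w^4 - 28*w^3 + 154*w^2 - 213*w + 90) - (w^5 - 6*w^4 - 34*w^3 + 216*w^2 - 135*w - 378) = 2*w^4 + 6*w^3 - 62*w^2 - 78*w + 468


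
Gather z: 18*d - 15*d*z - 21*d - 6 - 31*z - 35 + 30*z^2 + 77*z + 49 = -3*d + 30*z^2 + z*(46 - 15*d) + 8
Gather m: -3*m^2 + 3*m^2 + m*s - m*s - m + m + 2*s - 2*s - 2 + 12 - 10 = 0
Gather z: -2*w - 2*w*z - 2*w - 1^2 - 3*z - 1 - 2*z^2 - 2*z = -4*w - 2*z^2 + z*(-2*w - 5) - 2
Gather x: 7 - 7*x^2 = 7 - 7*x^2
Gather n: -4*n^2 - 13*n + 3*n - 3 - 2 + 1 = -4*n^2 - 10*n - 4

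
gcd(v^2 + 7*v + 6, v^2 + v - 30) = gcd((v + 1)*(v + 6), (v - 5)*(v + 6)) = v + 6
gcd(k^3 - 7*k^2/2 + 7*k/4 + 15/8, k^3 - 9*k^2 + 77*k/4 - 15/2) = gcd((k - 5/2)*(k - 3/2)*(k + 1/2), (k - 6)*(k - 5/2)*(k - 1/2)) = k - 5/2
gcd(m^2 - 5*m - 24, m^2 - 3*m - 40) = m - 8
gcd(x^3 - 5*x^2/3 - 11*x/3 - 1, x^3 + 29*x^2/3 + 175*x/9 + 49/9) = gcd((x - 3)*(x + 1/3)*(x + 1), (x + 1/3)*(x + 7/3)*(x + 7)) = x + 1/3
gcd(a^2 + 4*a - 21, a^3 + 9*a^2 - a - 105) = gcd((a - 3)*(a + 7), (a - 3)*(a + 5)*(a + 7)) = a^2 + 4*a - 21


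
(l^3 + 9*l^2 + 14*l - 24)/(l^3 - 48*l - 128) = (l^2 + 5*l - 6)/(l^2 - 4*l - 32)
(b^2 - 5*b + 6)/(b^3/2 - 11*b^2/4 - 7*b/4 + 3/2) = 4*(b^2 - 5*b + 6)/(2*b^3 - 11*b^2 - 7*b + 6)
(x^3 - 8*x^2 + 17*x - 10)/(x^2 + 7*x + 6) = (x^3 - 8*x^2 + 17*x - 10)/(x^2 + 7*x + 6)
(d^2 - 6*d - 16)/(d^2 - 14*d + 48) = (d + 2)/(d - 6)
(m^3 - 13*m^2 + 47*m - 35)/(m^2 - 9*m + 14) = (m^2 - 6*m + 5)/(m - 2)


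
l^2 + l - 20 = (l - 4)*(l + 5)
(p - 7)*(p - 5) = p^2 - 12*p + 35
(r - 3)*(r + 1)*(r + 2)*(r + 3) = r^4 + 3*r^3 - 7*r^2 - 27*r - 18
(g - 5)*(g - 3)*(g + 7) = g^3 - g^2 - 41*g + 105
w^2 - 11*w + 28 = (w - 7)*(w - 4)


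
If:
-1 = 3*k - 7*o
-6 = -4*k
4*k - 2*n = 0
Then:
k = 3/2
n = 3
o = 11/14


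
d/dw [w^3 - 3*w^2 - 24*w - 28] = 3*w^2 - 6*w - 24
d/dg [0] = 0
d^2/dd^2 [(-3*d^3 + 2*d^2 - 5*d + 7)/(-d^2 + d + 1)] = 6*(3*d^3 - 6*d^2 + 15*d - 7)/(d^6 - 3*d^5 + 5*d^3 - 3*d - 1)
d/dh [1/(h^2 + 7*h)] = (-2*h - 7)/(h^2*(h + 7)^2)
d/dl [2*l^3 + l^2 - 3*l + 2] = 6*l^2 + 2*l - 3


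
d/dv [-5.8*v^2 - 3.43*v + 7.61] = -11.6*v - 3.43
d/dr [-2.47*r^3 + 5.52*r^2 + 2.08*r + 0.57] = -7.41*r^2 + 11.04*r + 2.08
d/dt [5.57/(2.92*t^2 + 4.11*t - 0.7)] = (-32.5288*t - 22.8927)/(2.92*t^2 + 4.11*t - 0.7)^2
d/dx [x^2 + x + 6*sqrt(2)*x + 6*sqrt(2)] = 2*x + 1 + 6*sqrt(2)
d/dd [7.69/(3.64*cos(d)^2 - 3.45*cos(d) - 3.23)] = (55.9832*cos(d) - 26.5305)*sin(d)/(-3.64*cos(d)^2 + 3.45*cos(d) + 3.23)^2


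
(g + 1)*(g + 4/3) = g^2 + 7*g/3 + 4/3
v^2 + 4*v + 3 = (v + 1)*(v + 3)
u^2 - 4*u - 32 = (u - 8)*(u + 4)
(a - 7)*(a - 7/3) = a^2 - 28*a/3 + 49/3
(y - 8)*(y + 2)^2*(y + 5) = y^4 + y^3 - 48*y^2 - 172*y - 160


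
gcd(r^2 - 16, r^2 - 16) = r^2 - 16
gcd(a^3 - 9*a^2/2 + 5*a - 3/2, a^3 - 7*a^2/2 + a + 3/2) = a^2 - 4*a + 3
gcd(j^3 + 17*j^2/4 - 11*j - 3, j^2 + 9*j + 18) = j + 6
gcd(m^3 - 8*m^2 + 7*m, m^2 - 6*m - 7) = m - 7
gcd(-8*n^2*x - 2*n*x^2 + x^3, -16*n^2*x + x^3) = -4*n*x + x^2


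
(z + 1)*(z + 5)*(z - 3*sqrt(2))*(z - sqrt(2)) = z^4 - 4*sqrt(2)*z^3 + 6*z^3 - 24*sqrt(2)*z^2 + 11*z^2 - 20*sqrt(2)*z + 36*z + 30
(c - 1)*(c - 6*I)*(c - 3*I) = c^3 - c^2 - 9*I*c^2 - 18*c + 9*I*c + 18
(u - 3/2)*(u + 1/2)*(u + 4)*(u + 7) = u^4 + 10*u^3 + 65*u^2/4 - 145*u/4 - 21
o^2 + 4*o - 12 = (o - 2)*(o + 6)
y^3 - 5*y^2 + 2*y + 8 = (y - 4)*(y - 2)*(y + 1)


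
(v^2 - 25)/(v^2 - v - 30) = (v - 5)/(v - 6)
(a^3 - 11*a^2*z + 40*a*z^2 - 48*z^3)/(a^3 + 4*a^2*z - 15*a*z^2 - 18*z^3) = (a^2 - 8*a*z + 16*z^2)/(a^2 + 7*a*z + 6*z^2)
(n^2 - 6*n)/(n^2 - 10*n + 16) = n*(n - 6)/(n^2 - 10*n + 16)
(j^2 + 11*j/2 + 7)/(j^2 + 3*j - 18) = (j^2 + 11*j/2 + 7)/(j^2 + 3*j - 18)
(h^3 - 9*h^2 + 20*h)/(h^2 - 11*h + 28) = h*(h - 5)/(h - 7)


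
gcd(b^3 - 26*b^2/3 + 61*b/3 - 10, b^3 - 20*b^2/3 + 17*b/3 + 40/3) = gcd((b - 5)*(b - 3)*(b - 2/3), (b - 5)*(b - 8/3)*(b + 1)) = b - 5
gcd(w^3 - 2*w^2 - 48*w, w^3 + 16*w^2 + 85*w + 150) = w + 6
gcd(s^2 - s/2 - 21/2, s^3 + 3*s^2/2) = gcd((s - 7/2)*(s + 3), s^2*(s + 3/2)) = 1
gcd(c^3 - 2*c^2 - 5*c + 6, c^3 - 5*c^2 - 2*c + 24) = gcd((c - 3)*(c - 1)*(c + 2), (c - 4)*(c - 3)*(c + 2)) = c^2 - c - 6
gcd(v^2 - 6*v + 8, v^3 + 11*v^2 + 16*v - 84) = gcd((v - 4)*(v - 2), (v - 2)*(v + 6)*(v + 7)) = v - 2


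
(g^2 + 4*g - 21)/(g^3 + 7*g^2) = (g - 3)/g^2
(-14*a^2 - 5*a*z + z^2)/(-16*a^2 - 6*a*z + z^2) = (-7*a + z)/(-8*a + z)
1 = 1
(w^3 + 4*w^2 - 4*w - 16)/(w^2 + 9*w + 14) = (w^2 + 2*w - 8)/(w + 7)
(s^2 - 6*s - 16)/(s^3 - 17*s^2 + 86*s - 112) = (s + 2)/(s^2 - 9*s + 14)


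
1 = 1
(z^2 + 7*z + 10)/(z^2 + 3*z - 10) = (z + 2)/(z - 2)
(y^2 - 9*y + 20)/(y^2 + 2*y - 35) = (y - 4)/(y + 7)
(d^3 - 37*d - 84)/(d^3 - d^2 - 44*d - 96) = (d - 7)/(d - 8)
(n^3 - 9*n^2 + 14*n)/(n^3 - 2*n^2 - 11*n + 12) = n*(n^2 - 9*n + 14)/(n^3 - 2*n^2 - 11*n + 12)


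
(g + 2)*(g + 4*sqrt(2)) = g^2 + 2*g + 4*sqrt(2)*g + 8*sqrt(2)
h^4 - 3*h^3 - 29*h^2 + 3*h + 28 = (h - 7)*(h - 1)*(h + 1)*(h + 4)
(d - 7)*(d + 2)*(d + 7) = d^3 + 2*d^2 - 49*d - 98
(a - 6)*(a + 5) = a^2 - a - 30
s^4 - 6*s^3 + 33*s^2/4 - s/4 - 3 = (s - 4)*(s - 3/2)*(s - 1)*(s + 1/2)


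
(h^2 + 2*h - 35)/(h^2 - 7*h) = (h^2 + 2*h - 35)/(h*(h - 7))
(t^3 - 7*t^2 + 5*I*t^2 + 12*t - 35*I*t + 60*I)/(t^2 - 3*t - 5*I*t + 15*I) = (t^2 + t*(-4 + 5*I) - 20*I)/(t - 5*I)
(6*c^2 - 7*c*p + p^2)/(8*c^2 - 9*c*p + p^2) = (-6*c + p)/(-8*c + p)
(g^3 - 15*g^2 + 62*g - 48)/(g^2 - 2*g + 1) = (g^2 - 14*g + 48)/(g - 1)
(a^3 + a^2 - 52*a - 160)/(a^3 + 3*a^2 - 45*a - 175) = (a^2 - 4*a - 32)/(a^2 - 2*a - 35)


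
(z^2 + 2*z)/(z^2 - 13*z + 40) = z*(z + 2)/(z^2 - 13*z + 40)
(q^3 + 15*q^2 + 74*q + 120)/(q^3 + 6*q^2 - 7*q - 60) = (q + 6)/(q - 3)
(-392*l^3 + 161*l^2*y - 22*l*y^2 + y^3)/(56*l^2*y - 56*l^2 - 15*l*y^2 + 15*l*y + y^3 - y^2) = (-7*l + y)/(y - 1)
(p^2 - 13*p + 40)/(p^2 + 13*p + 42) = (p^2 - 13*p + 40)/(p^2 + 13*p + 42)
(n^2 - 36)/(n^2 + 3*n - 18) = (n - 6)/(n - 3)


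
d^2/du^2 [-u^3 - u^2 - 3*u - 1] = -6*u - 2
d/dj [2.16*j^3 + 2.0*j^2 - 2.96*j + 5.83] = 6.48*j^2 + 4.0*j - 2.96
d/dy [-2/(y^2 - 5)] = 4*y/(y^2 - 5)^2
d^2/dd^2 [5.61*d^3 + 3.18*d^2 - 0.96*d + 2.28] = 33.66*d + 6.36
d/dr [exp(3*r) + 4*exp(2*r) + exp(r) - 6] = (3*exp(2*r) + 8*exp(r) + 1)*exp(r)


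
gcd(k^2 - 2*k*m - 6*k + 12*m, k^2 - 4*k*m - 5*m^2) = 1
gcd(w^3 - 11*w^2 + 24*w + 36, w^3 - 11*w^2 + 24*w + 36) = w^3 - 11*w^2 + 24*w + 36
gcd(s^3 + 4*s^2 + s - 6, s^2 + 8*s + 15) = s + 3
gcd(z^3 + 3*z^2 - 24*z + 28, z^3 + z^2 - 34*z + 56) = z^2 + 5*z - 14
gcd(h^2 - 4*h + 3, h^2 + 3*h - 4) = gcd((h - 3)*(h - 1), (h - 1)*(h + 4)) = h - 1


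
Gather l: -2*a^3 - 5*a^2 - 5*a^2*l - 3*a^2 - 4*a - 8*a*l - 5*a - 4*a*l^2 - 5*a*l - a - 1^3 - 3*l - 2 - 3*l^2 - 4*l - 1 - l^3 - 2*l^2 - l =-2*a^3 - 8*a^2 - 10*a - l^3 + l^2*(-4*a - 5) + l*(-5*a^2 - 13*a - 8) - 4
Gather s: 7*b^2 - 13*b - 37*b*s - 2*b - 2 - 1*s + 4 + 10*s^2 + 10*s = 7*b^2 - 15*b + 10*s^2 + s*(9 - 37*b) + 2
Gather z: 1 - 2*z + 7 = 8 - 2*z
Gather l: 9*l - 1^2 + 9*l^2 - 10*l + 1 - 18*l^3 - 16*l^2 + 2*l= -18*l^3 - 7*l^2 + l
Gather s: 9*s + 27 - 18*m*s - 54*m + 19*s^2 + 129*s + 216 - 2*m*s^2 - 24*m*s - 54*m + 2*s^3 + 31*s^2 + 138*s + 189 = -108*m + 2*s^3 + s^2*(50 - 2*m) + s*(276 - 42*m) + 432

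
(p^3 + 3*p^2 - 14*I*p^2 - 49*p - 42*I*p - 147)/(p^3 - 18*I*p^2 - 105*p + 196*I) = (p + 3)/(p - 4*I)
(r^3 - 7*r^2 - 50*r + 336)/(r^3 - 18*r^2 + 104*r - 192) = (r + 7)/(r - 4)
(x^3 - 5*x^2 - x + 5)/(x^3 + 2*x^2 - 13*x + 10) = (x^2 - 4*x - 5)/(x^2 + 3*x - 10)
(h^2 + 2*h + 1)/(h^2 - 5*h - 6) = (h + 1)/(h - 6)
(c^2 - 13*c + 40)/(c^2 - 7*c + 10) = (c - 8)/(c - 2)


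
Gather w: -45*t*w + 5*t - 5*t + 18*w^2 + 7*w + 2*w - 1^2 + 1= 18*w^2 + w*(9 - 45*t)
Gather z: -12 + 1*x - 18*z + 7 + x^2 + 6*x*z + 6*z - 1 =x^2 + x + z*(6*x - 12) - 6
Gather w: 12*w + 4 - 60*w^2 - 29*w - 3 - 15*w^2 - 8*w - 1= -75*w^2 - 25*w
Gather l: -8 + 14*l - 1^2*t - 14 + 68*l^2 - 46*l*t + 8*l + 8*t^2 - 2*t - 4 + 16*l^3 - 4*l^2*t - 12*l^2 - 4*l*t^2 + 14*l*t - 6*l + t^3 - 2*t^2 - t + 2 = 16*l^3 + l^2*(56 - 4*t) + l*(-4*t^2 - 32*t + 16) + t^3 + 6*t^2 - 4*t - 24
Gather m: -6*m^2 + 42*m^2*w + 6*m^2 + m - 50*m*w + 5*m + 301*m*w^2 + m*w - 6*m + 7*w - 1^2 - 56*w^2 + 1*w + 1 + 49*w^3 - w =42*m^2*w + m*(301*w^2 - 49*w) + 49*w^3 - 56*w^2 + 7*w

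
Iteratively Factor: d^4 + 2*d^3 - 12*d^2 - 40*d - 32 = (d + 2)*(d^3 - 12*d - 16) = (d - 4)*(d + 2)*(d^2 + 4*d + 4) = (d - 4)*(d + 2)^2*(d + 2)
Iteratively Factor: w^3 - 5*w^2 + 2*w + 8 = (w + 1)*(w^2 - 6*w + 8) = (w - 4)*(w + 1)*(w - 2)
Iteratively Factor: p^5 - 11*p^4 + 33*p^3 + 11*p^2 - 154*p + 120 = (p + 2)*(p^4 - 13*p^3 + 59*p^2 - 107*p + 60) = (p - 5)*(p + 2)*(p^3 - 8*p^2 + 19*p - 12) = (p - 5)*(p - 1)*(p + 2)*(p^2 - 7*p + 12) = (p - 5)*(p - 3)*(p - 1)*(p + 2)*(p - 4)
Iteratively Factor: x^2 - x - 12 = (x - 4)*(x + 3)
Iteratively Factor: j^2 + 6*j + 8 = (j + 2)*(j + 4)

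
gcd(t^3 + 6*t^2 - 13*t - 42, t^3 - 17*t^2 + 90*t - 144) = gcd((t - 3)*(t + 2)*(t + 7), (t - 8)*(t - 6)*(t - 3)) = t - 3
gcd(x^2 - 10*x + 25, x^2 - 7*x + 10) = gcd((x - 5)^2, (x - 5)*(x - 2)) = x - 5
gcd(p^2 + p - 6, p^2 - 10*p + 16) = p - 2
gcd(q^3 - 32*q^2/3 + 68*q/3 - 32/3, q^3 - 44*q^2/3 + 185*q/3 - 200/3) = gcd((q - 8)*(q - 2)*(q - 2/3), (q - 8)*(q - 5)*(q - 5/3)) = q - 8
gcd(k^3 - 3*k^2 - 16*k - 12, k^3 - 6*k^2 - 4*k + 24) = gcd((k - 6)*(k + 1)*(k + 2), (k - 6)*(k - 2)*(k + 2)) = k^2 - 4*k - 12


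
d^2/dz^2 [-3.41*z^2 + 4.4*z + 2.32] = -6.82000000000000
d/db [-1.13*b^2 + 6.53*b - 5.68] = 6.53 - 2.26*b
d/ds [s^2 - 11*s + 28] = 2*s - 11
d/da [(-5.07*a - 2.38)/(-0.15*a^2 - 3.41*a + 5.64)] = (0.7605*a^2 + 17.2887*a - (0.3*a + 3.41)*(5.07*a + 2.38) - 28.5948)/(0.15*a^2 + 3.41*a - 5.64)^2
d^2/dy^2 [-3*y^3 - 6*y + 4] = -18*y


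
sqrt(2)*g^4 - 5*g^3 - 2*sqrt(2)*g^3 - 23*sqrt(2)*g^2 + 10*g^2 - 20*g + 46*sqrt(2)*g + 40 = (g - 2)*(g - 5*sqrt(2))*(g + 2*sqrt(2))*(sqrt(2)*g + 1)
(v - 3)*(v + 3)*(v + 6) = v^3 + 6*v^2 - 9*v - 54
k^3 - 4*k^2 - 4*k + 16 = (k - 4)*(k - 2)*(k + 2)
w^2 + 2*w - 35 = (w - 5)*(w + 7)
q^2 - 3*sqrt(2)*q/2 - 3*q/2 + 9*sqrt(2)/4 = (q - 3/2)*(q - 3*sqrt(2)/2)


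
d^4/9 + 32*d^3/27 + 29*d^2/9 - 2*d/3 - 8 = (d/3 + 1)^2*(d - 4/3)*(d + 6)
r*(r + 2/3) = r^2 + 2*r/3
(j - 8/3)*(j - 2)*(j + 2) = j^3 - 8*j^2/3 - 4*j + 32/3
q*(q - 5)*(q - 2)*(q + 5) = q^4 - 2*q^3 - 25*q^2 + 50*q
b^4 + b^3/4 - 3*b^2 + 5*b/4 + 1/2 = (b - 1)^2*(b + 1/4)*(b + 2)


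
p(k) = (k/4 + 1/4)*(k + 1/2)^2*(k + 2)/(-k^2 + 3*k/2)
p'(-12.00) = 4.66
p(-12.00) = -22.45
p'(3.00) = -0.29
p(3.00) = -13.61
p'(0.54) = 4.40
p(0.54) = 2.04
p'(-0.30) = -0.35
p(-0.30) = -0.02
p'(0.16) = -1.46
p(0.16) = 1.27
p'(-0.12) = -4.88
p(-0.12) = -0.31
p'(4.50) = -2.98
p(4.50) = -16.55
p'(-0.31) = -0.31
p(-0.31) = -0.02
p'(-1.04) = -0.03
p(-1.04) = 0.00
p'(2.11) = 13.23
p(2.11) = -16.91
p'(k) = (k/4 + 1/4)*(k + 1/2)^2*(k + 2)*(2*k - 3/2)/(-k^2 + 3*k/2)^2 + (k/4 + 1/4)*(k + 1/2)^2/(-k^2 + 3*k/2) + (k/4 + 1/4)*(k + 2)*(2*k + 1)/(-k^2 + 3*k/2) + (k + 1/2)^2*(k + 2)/(4*(-k^2 + 3*k/2))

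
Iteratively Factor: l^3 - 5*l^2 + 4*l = (l - 4)*(l^2 - l) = (l - 4)*(l - 1)*(l)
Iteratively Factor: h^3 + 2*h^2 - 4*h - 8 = (h - 2)*(h^2 + 4*h + 4) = (h - 2)*(h + 2)*(h + 2)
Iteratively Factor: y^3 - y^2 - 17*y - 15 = (y + 1)*(y^2 - 2*y - 15) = (y + 1)*(y + 3)*(y - 5)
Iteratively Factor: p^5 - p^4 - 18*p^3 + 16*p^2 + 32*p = (p - 2)*(p^4 + p^3 - 16*p^2 - 16*p) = (p - 4)*(p - 2)*(p^3 + 5*p^2 + 4*p) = p*(p - 4)*(p - 2)*(p^2 + 5*p + 4) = p*(p - 4)*(p - 2)*(p + 4)*(p + 1)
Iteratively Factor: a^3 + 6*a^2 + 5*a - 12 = (a + 4)*(a^2 + 2*a - 3) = (a + 3)*(a + 4)*(a - 1)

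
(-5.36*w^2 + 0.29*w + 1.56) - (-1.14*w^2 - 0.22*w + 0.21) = -4.22*w^2 + 0.51*w + 1.35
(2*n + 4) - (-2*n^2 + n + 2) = 2*n^2 + n + 2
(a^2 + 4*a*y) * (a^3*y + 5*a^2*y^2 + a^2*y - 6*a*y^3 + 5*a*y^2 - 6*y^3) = a^5*y + 9*a^4*y^2 + a^4*y + 14*a^3*y^3 + 9*a^3*y^2 - 24*a^2*y^4 + 14*a^2*y^3 - 24*a*y^4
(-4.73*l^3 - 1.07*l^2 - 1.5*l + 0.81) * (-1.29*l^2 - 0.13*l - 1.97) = 6.1017*l^5 + 1.9952*l^4 + 11.3922*l^3 + 1.258*l^2 + 2.8497*l - 1.5957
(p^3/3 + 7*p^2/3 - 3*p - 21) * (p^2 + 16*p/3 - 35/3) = p^5/3 + 37*p^4/9 + 50*p^3/9 - 578*p^2/9 - 77*p + 245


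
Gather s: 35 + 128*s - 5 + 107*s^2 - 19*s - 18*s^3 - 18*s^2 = -18*s^3 + 89*s^2 + 109*s + 30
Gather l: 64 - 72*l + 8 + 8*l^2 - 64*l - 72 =8*l^2 - 136*l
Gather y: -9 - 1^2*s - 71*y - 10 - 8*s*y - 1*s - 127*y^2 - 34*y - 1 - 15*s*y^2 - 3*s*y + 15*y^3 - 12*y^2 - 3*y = -2*s + 15*y^3 + y^2*(-15*s - 139) + y*(-11*s - 108) - 20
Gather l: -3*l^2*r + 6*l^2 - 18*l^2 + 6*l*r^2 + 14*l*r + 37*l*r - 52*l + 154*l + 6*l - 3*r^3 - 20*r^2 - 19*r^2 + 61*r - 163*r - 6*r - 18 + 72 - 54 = l^2*(-3*r - 12) + l*(6*r^2 + 51*r + 108) - 3*r^3 - 39*r^2 - 108*r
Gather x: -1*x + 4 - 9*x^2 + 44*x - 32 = -9*x^2 + 43*x - 28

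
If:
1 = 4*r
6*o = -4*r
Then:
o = -1/6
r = 1/4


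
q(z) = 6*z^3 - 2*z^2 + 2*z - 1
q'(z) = 18*z^2 - 4*z + 2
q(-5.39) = -1009.43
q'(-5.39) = 546.50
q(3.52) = 242.94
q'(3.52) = 210.95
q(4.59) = 546.26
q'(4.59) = 362.87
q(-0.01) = -1.02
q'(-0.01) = 2.04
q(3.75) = 294.78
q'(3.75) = 240.12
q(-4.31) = -527.15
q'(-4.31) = 353.61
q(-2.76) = -147.90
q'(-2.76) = 150.16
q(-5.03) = -825.24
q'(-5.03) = 477.54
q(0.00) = -1.00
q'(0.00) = 2.00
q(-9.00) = -4555.00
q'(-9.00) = 1496.00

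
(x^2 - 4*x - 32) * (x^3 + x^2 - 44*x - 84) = x^5 - 3*x^4 - 80*x^3 + 60*x^2 + 1744*x + 2688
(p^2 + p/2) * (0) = 0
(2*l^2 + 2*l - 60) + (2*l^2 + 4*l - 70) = 4*l^2 + 6*l - 130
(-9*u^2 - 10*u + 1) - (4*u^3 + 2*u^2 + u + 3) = -4*u^3 - 11*u^2 - 11*u - 2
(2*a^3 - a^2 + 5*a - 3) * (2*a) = 4*a^4 - 2*a^3 + 10*a^2 - 6*a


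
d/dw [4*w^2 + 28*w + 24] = 8*w + 28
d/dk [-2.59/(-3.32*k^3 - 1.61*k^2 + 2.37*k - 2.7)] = (-25.7964*k^2 - 8.3398*k + 6.1383)/(3.32*k^3 + 1.61*k^2 - 2.37*k + 2.7)^2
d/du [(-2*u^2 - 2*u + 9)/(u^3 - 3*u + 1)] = (-2*(2*u + 1)*(u^3 - 3*u + 1) + 3*(u^2 - 1)*(2*u^2 + 2*u - 9))/(u^3 - 3*u + 1)^2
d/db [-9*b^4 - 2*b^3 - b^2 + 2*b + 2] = -36*b^3 - 6*b^2 - 2*b + 2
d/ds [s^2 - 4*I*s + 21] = 2*s - 4*I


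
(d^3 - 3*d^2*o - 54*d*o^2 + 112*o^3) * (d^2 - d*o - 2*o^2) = d^5 - 4*d^4*o - 53*d^3*o^2 + 172*d^2*o^3 - 4*d*o^4 - 224*o^5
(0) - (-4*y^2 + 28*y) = 4*y^2 - 28*y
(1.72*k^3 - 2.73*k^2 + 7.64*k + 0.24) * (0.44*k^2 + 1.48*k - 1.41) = 0.7568*k^5 + 1.3444*k^4 - 3.104*k^3 + 15.2621*k^2 - 10.4172*k - 0.3384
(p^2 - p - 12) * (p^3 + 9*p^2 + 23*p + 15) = p^5 + 8*p^4 + 2*p^3 - 116*p^2 - 291*p - 180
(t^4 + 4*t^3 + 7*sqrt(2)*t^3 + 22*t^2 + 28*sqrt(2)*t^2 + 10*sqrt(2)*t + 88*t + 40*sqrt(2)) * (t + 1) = t^5 + 5*t^4 + 7*sqrt(2)*t^4 + 26*t^3 + 35*sqrt(2)*t^3 + 38*sqrt(2)*t^2 + 110*t^2 + 50*sqrt(2)*t + 88*t + 40*sqrt(2)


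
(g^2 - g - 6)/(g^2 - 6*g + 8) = (g^2 - g - 6)/(g^2 - 6*g + 8)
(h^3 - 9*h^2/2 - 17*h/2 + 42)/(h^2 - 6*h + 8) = (2*h^2 - h - 21)/(2*(h - 2))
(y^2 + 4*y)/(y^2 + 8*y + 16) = y/(y + 4)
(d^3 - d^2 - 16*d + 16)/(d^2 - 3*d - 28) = (d^2 - 5*d + 4)/(d - 7)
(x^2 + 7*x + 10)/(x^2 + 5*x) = (x + 2)/x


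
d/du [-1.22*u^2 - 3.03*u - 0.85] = -2.44*u - 3.03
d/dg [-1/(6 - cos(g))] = sin(g)/(cos(g) - 6)^2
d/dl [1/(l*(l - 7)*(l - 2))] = (-l*(l - 7) - l*(l - 2) - (l - 7)*(l - 2))/(l^2*(l - 7)^2*(l - 2)^2)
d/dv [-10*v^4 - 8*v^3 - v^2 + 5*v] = -40*v^3 - 24*v^2 - 2*v + 5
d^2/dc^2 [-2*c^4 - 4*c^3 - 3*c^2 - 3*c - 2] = -24*c^2 - 24*c - 6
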